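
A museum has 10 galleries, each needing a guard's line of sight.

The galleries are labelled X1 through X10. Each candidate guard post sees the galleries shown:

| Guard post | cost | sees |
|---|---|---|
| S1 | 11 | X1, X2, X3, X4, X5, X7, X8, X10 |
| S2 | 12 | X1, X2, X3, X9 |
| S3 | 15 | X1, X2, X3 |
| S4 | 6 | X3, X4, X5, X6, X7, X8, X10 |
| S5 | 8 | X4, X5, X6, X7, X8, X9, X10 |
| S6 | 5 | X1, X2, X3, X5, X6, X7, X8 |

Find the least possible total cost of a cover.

S5, S6 together cover every gallery (S5 ∪ S6 = {X1, X2, X3, X4, X5, X6, X7, X8, X9, X10}); total cost 8 + 5 = 13.
No covering selection has total cost below 13.

13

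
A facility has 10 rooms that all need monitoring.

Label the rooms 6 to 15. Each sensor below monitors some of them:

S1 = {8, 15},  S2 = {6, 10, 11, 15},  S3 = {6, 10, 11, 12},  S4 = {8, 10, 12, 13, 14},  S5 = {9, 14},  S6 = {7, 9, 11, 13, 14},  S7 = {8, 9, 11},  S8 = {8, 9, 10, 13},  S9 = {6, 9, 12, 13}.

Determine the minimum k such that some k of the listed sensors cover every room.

3

Take {S1, S3, S6}. Their union is {6, 7, 8, 9, 10, 11, 12, 13, 14, 15}, which is all 10 rooms.
Only S6 contains 7, so S6 is forced; the remaining 5 rooms need at least 2 more sensors (each remaining sensor adds at most 3) — so at least 3 sensors are needed, and 3 is optimal.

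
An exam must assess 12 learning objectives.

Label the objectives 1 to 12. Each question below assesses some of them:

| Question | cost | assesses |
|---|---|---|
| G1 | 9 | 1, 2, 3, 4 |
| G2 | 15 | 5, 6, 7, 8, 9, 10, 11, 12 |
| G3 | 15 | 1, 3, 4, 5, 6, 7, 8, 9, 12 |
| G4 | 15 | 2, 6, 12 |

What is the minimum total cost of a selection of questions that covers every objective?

24

G1, G2 together cover every objective (G1 ∪ G2 = {1, 2, 3, 4, 5, 6, 7, 8, 9, 10, 11, 12}); total cost 9 + 15 = 24.
The greedy pick G3, G2, G1 costs 39; no covering selection beats 24.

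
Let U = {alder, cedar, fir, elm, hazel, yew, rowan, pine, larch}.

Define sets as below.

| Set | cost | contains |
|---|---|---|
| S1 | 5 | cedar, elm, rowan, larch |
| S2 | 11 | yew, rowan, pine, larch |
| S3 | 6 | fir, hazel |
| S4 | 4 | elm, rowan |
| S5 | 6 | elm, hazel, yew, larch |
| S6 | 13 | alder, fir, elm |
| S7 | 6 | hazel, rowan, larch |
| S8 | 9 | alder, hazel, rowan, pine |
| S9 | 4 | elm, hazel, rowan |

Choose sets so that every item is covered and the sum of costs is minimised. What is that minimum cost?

26

S1, S3, S5, S8 together cover every item (S1 ∪ S3 ∪ S5 ∪ S8 = {alder, cedar, fir, elm, hazel, yew, rowan, pine, larch}); total cost 5 + 6 + 6 + 9 = 26.
No covering selection has total cost below 26.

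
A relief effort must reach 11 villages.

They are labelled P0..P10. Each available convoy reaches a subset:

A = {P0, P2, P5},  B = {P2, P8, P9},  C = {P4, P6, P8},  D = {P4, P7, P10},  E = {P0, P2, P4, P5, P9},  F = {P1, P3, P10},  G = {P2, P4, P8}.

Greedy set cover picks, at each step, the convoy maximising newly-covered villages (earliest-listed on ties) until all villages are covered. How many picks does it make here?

Greedy: pick E (covers 5 new) → pick F (covers 3 new) → pick C (covers 2 new) → pick D (covers 1 new). Total picks: 4.

4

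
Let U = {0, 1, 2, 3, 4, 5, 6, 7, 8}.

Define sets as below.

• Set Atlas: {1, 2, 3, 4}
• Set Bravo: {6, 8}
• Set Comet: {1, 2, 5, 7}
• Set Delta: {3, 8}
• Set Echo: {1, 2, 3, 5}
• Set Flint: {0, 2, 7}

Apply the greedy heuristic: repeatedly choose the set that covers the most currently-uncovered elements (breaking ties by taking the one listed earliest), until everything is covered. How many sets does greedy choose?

Greedy: pick Atlas (covers 4 new) → pick Bravo (covers 2 new) → pick Comet (covers 2 new) → pick Flint (covers 1 new). Total picks: 4.

4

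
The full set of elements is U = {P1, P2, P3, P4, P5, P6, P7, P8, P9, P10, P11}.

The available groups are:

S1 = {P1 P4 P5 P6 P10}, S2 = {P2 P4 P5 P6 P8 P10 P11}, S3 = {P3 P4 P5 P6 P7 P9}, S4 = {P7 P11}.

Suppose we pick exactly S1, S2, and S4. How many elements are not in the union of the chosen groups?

Union of S1, S2, S4 = {P1, P2, P4, P5, P6, P7, P8, P10, P11}.
Not covered: P3, P9 — 2 elements.

2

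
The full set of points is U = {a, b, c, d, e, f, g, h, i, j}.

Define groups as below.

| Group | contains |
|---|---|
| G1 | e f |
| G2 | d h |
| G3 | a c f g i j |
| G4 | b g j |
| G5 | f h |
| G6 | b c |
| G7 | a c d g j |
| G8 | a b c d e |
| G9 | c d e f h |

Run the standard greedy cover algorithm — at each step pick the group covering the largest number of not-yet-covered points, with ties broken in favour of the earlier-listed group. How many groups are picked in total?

3

Greedy: pick G3 (covers 6 new) → pick G8 (covers 3 new) → pick G2 (covers 1 new). Total picks: 3.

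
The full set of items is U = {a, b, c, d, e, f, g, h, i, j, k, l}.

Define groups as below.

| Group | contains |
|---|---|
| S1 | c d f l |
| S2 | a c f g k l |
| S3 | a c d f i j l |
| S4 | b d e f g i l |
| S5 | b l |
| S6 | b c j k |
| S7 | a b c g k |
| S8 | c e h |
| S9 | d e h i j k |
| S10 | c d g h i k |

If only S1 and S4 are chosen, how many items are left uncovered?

Union of S1, S4 = {b, c, d, e, f, g, i, l}.
Not covered: a, h, j, k — 4 items.

4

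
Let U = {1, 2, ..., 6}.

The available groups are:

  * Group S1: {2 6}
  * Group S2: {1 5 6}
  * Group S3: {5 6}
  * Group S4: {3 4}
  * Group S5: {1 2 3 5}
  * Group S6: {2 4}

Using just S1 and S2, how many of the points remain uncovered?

2

Union of S1, S2 = {1, 2, 5, 6}.
Not covered: 3, 4 — 2 points.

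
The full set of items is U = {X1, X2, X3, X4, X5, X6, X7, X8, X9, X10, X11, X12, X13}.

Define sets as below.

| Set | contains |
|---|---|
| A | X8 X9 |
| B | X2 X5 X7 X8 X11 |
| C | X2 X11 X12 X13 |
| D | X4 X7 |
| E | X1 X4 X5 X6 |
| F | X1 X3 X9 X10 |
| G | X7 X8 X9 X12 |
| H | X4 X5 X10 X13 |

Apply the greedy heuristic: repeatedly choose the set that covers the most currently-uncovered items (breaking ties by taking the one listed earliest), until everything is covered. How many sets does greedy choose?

4

Greedy: pick B (covers 5 new) → pick F (covers 4 new) → pick C (covers 2 new) → pick E (covers 2 new). Total picks: 4.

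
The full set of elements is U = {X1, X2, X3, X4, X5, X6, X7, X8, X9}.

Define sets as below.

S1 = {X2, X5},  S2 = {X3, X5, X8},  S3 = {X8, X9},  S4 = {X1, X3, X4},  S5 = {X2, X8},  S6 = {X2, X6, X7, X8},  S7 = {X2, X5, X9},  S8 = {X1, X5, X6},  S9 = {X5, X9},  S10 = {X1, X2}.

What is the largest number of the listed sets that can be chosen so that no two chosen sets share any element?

3

S4, S5, S9 are pairwise disjoint (S4={X1,X3,X4}; S5={X2,X8}; S9={X5,X9}).
Every remaining set overlaps one of these, and no 4 of the listed sets are pairwise disjoint, so 3 is the maximum.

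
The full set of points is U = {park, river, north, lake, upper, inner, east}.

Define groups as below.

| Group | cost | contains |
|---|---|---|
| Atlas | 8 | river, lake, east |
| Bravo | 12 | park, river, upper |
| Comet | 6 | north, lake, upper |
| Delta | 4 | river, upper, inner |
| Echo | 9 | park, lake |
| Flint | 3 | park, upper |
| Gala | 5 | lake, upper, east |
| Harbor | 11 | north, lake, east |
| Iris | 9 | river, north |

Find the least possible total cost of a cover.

18

Comet, Delta, Flint, Gala together cover every point (Comet ∪ Delta ∪ Flint ∪ Gala = {park, river, north, lake, upper, inner, east}); total cost 6 + 4 + 3 + 5 = 18.
No covering selection has total cost below 18.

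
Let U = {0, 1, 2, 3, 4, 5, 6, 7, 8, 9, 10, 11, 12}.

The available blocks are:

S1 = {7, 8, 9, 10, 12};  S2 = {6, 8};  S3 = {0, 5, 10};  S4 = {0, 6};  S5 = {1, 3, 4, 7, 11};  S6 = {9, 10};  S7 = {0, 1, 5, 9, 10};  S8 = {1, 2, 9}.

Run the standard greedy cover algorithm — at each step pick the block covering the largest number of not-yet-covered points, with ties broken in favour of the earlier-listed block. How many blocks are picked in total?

Greedy: pick S1 (covers 5 new) → pick S5 (covers 4 new) → pick S3 (covers 2 new) → pick S2 (covers 1 new) → pick S8 (covers 1 new). Total picks: 5.

5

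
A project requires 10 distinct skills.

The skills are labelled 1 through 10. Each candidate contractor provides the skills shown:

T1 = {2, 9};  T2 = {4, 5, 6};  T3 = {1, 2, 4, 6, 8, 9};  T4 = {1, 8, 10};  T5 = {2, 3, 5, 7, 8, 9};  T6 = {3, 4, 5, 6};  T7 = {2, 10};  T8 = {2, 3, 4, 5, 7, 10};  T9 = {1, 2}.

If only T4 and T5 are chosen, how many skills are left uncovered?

2

Union of T4, T5 = {1, 2, 3, 5, 7, 8, 9, 10}.
Not covered: 4, 6 — 2 skills.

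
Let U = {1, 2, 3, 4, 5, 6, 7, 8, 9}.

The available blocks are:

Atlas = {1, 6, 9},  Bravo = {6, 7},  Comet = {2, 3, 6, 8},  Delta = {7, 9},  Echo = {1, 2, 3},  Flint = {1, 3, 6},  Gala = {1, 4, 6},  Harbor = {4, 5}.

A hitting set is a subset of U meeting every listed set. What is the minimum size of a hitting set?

H = {1, 4, 7, 8} meets every block (each contains at least one member of H), and |H| = 4.
No choice of 3 elements meets every block, so 4 is the minimum.

4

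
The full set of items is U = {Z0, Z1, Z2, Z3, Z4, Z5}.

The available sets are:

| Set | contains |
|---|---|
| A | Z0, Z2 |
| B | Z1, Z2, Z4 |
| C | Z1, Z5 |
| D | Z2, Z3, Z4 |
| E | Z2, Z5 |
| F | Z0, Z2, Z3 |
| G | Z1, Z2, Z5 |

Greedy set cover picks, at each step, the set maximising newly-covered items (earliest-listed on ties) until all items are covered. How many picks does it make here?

Greedy: pick B (covers 3 new) → pick F (covers 2 new) → pick C (covers 1 new). Total picks: 3.

3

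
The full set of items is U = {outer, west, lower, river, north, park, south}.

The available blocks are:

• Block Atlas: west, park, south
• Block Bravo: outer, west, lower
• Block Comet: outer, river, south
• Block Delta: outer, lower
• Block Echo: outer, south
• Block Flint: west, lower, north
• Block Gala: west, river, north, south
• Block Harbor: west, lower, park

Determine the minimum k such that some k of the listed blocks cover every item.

Take {Atlas, Delta, Gala}. Their union is {outer, west, lower, river, north, park, south}, which is all 7 items.
No 2 of the 8 blocks cover everything (all 28 combinations miss at least one item), so 3 is optimal.

3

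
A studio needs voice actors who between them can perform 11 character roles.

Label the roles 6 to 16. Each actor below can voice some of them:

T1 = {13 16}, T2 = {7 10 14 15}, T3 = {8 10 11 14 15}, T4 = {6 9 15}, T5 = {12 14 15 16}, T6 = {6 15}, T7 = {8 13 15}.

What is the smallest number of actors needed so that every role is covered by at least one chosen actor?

5

Take {T1, T2, T3, T4, T5}. Their union is {6, 7, 8, 9, 10, 11, 12, 13, 14, 15, 16}, which is all 11 roles.
Only T2 contains 7, so T2 is forced; the remaining 7 roles need at least 4 more actors (each remaining actor adds at most 2) — so at least 5 actors are needed, and 5 is optimal.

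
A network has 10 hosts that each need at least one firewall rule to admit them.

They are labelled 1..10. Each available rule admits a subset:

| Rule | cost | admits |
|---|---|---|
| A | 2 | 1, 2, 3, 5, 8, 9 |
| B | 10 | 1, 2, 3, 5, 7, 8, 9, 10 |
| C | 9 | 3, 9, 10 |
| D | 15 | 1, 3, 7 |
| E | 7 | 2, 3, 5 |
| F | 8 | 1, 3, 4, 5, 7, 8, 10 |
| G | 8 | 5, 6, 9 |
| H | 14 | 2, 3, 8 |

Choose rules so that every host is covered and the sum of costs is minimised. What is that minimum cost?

18

A, F, G together cover every host (A ∪ F ∪ G = {1, 2, 3, 4, 5, 6, 7, 8, 9, 10}); total cost 2 + 8 + 8 = 18.
No covering selection has total cost below 18.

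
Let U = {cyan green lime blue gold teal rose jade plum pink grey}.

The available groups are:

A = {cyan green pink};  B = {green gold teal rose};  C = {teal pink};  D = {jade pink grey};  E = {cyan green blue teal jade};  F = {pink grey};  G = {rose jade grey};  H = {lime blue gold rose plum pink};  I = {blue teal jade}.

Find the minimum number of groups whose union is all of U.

Take {D, E, H}. Their union is {cyan, green, lime, blue, gold, teal, rose, jade, plum, pink, grey}, which is all 11 points.
Only H contains lime, so H is forced; the remaining 5 points need at least 2 more groups (each remaining group adds at most 4) — so at least 3 groups are needed, and 3 is optimal.

3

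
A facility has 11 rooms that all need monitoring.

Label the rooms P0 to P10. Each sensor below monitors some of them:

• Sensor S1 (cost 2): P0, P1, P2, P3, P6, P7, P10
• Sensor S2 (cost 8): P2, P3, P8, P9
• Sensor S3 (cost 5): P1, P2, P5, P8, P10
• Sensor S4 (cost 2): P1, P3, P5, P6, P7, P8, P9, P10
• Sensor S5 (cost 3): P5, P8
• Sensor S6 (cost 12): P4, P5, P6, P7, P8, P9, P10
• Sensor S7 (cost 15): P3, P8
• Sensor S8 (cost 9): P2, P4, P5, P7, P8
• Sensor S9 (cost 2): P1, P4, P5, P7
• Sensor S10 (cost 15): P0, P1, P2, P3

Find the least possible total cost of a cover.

S1, S4, S9 together cover every room (S1 ∪ S4 ∪ S9 = {P0, P1, P2, P3, P4, P5, P6, P7, P8, P9, P10}); total cost 2 + 2 + 2 = 6.
No covering selection has total cost below 6.

6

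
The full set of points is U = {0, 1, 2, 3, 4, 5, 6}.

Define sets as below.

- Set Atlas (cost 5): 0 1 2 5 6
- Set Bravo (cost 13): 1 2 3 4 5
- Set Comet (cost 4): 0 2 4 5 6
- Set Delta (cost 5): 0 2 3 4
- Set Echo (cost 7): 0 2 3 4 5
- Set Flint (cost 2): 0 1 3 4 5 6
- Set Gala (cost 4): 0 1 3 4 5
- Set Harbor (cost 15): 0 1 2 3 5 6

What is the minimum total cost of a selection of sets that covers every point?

6

Comet, Flint together cover every point (Comet ∪ Flint = {0, 1, 2, 3, 4, 5, 6}); total cost 4 + 2 = 6.
No covering selection has total cost below 6.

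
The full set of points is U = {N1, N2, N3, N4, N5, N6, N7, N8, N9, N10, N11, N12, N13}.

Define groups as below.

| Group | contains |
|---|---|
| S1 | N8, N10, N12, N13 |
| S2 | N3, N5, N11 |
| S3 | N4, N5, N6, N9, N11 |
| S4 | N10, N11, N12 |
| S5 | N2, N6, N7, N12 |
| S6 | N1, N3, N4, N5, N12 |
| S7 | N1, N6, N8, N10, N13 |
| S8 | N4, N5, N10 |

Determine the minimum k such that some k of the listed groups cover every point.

4

S1, S3, S5, and S6 cover everything between them: the union {N1, N2, N3, N4, N5, N6, N7, N8, N9, N10, N11, N12, N13} is all of U.
Only S5 contains N2, so S5 is forced; the remaining 9 points need at least 3 more groups (each remaining group adds at most 4) — so at least 4 groups are needed, and 4 is optimal.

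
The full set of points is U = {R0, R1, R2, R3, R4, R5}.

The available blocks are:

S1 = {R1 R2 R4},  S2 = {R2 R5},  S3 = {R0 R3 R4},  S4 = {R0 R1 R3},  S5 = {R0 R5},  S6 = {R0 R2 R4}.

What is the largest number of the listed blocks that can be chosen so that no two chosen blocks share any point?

S1, S5 are pairwise disjoint (S1={R1,R2,R4}; S5={R0,R5}).
Every remaining block overlaps one of these, and no 3 of the listed blocks are pairwise disjoint, so 2 is the maximum.

2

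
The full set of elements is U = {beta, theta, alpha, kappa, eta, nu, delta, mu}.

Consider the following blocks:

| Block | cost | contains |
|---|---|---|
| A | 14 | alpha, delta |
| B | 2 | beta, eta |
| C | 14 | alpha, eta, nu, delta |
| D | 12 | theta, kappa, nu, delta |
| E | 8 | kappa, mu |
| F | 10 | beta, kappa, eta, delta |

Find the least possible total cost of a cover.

B, C, D, E together cover every element (B ∪ C ∪ D ∪ E = {beta, theta, alpha, kappa, eta, nu, delta, mu}); total cost 2 + 14 + 12 + 8 = 36.
No covering selection has total cost below 36.

36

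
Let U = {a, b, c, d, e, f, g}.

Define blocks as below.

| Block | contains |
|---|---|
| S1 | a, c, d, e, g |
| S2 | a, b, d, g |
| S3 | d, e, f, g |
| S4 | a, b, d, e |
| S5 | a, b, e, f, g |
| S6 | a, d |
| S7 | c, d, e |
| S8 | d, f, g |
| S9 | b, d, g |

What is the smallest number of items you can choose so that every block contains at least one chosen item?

2

Take H = {d, e}. Each listed block contains at least one of these, so H is a hitting set of size 2.
No single item lies in every block, so at least 2 are needed and 2 is optimal.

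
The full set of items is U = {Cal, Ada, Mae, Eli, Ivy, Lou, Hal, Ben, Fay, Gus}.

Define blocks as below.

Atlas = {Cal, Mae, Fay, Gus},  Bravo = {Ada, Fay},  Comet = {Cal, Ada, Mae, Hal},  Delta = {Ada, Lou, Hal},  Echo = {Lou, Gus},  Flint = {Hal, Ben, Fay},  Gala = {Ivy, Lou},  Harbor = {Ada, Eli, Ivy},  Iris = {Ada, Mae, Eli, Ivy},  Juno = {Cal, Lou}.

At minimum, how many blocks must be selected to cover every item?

Take {Atlas, Flint, Gala, Iris}. Their union is {Cal, Ada, Mae, Eli, Ivy, Lou, Hal, Ben, Fay, Gus}, which is all 10 items.
No 3 of the 10 blocks cover everything (all 120 combinations miss at least one item), so 4 is optimal.

4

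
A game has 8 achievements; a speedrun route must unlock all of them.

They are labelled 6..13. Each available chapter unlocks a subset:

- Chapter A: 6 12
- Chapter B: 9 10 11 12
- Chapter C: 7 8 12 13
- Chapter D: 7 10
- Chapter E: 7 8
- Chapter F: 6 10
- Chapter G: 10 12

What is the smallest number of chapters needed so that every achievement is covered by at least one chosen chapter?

3

A and B and C together: A ∪ B ∪ C = {6, 7, 8, 9, 10, 11, 12, 13} — every achievement is covered.
Only B contains 9, so B is forced; the remaining 4 achievements need at least 2 more chapters (each remaining chapter adds at most 3) — so at least 3 chapters are needed, and 3 is optimal.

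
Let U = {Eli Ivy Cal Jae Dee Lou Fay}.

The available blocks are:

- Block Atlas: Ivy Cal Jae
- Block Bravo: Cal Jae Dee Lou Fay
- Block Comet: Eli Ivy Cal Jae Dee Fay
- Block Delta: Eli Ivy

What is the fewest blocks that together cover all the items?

2

Bravo and Comet together: Bravo ∪ Comet = {Eli, Ivy, Cal, Jae, Dee, Lou, Fay} — every item is covered.
No single block has all 7 items (the largest, Comet, has 6), so 2 is optimal.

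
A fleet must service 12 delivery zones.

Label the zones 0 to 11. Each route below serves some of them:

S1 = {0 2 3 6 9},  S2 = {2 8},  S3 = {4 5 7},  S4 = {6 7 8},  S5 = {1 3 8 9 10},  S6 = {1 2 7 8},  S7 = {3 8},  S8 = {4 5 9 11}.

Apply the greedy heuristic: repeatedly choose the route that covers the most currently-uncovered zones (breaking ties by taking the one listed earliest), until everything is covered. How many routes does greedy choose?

4

Greedy: pick S1 (covers 5 new) → pick S3 (covers 3 new) → pick S5 (covers 3 new) → pick S8 (covers 1 new). Total picks: 4.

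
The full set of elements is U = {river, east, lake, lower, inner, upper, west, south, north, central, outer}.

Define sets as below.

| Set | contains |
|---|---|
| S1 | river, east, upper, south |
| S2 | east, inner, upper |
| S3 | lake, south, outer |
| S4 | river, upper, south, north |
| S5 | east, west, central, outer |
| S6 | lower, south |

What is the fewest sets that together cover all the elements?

S2 and S3 and S4 and S5 and S6 together: S2 ∪ S3 ∪ S4 ∪ S5 ∪ S6 = {river, east, lake, lower, inner, upper, west, south, north, central, outer} — every element is covered.
No 4 of the 6 sets cover everything (all 15 combinations miss at least one element), so 5 is optimal.

5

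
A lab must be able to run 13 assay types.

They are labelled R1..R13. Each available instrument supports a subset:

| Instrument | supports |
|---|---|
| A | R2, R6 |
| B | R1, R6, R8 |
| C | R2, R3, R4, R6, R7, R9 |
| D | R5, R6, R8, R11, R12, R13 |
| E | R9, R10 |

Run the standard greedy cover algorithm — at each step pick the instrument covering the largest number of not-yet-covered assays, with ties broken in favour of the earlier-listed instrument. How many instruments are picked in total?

Greedy: pick C (covers 6 new) → pick D (covers 5 new) → pick B (covers 1 new) → pick E (covers 1 new). Total picks: 4.

4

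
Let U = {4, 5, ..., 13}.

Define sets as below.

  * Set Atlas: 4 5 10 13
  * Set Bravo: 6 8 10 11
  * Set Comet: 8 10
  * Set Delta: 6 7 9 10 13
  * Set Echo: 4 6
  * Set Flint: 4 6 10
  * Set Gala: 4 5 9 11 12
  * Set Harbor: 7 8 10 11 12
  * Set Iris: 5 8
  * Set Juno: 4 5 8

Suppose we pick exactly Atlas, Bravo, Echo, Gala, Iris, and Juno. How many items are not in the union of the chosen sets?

1

Union of Atlas, Bravo, Echo, Gala, Iris, Juno = {4, 5, 6, 8, 9, 10, 11, 12, 13}.
Not covered: 7 — 1 item.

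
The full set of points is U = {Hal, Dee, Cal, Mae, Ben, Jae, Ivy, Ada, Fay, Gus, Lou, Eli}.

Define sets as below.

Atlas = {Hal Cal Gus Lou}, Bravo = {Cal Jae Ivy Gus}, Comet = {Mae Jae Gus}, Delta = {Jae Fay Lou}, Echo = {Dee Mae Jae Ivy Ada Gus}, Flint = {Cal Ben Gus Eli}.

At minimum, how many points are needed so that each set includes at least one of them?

H = {Jae, Gus} meets every set (each contains at least one member of H), and |H| = 2.
The sets Delta, Flint are pairwise disjoint, so any hitting set needs a separate point for each — at least 2. Hence 2 is optimal.

2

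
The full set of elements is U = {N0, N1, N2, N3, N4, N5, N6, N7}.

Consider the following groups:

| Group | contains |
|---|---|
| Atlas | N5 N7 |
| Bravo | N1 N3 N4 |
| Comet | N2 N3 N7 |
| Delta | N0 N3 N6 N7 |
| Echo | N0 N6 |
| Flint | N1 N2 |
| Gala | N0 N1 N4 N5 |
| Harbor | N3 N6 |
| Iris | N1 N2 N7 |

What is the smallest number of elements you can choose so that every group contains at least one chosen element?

The 3 elements {N1, N6, N7} hit every group.
The groups Atlas, Echo, Flint are pairwise disjoint, so any hitting set needs a separate element for each — at least 3. Hence 3 is optimal.

3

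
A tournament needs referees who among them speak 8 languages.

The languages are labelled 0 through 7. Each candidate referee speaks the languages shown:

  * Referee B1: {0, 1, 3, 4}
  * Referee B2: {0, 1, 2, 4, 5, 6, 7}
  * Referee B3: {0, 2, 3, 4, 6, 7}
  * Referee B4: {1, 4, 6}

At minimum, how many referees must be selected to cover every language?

2

Take {B2, B3}. Their union is {0, 1, 2, 3, 4, 5, 6, 7}, which is all 8 languages.
No single referee has all 8 languages (the largest, B2, has 7), so 2 is optimal.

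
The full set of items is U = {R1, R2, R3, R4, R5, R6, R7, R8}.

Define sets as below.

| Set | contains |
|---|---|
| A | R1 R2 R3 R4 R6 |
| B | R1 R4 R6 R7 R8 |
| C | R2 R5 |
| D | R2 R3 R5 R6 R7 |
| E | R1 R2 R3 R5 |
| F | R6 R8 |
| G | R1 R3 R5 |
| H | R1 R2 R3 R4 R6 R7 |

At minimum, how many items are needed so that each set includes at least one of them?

2

The 2 items {R5, R6} hit every set.
The sets B, C are pairwise disjoint, so any hitting set needs a separate item for each — at least 2. Hence 2 is optimal.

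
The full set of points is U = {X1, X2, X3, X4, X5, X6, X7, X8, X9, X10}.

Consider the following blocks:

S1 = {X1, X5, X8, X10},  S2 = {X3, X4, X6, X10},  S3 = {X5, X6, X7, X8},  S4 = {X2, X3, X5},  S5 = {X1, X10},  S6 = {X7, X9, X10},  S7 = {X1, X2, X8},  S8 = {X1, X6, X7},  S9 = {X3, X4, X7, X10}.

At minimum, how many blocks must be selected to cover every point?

Take {S1, S2, S6, S7}. Their union is {X1, X2, X3, X4, X5, X6, X7, X8, X9, X10}, which is all 10 points.
Only S6 contains X9, so S6 is forced; the remaining 7 points need at least 3 more blocks (each remaining block adds at most 3) — so at least 4 blocks are needed, and 4 is optimal.

4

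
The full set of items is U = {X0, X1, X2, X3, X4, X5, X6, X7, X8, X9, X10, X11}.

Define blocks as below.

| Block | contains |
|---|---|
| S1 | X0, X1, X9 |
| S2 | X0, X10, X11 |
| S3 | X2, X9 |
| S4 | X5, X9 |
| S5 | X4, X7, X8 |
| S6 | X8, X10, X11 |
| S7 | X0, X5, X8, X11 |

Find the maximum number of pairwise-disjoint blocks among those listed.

S2, S4, S5 are pairwise disjoint (S2={X0,X10,X11}; S4={X5,X9}; S5={X4,X7,X8}).
Every remaining block overlaps one of these, and no 4 of the listed blocks are pairwise disjoint, so 3 is the maximum.

3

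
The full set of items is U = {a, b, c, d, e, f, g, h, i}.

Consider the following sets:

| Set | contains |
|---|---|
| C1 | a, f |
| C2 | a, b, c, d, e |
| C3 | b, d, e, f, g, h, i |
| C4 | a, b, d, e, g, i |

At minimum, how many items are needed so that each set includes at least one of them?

2

T = {e, f} meets every set (each contains at least one member of T), and |T| = 2.
No single item lies in every set, so at least 2 are needed and 2 is optimal.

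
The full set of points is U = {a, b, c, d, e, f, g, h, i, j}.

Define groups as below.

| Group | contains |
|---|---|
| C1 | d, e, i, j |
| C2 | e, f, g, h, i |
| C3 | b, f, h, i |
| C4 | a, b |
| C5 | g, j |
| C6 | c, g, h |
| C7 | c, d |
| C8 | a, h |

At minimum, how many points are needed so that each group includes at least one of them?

The 4 points {a, c, h, j} hit every group.
No choice of 3 points meets every group, so 4 is the minimum.

4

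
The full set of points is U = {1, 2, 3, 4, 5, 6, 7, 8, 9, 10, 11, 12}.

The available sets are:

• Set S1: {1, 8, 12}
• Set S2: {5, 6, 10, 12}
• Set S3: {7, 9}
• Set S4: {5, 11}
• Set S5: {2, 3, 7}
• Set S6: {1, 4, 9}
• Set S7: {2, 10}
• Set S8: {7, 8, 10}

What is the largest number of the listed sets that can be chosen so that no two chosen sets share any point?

S1, S3, S4, S7 are pairwise disjoint (S1={1,8,12}; S3={7,9}; S4={5,11}; S7={2,10}).
Every remaining set overlaps one of these, and no 5 of the listed sets are pairwise disjoint, so 4 is the maximum.

4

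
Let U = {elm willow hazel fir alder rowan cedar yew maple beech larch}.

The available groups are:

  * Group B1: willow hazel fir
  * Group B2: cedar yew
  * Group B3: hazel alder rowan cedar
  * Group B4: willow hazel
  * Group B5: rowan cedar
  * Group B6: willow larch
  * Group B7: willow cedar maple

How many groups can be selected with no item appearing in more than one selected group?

B4, B5 are pairwise disjoint (B4={willow,hazel}; B5={rowan,cedar}).
Every remaining group overlaps one of these, and no 3 of the listed groups are pairwise disjoint, so 2 is the maximum.

2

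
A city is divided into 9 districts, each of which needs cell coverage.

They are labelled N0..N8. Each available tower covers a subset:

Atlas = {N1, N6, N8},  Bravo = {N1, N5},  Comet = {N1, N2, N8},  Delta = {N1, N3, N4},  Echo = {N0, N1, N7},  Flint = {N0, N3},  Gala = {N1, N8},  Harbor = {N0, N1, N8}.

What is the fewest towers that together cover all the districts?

Atlas and Bravo and Comet and Delta and Echo together: Atlas ∪ Bravo ∪ Comet ∪ Delta ∪ Echo = {N0, N1, N2, N3, N4, N5, N6, N7, N8} — every district is covered.
Only Bravo contains N5, so Bravo is forced; the remaining 7 districts need at least 4 more towers (each remaining tower adds at most 2) — so at least 5 towers are needed, and 5 is optimal.

5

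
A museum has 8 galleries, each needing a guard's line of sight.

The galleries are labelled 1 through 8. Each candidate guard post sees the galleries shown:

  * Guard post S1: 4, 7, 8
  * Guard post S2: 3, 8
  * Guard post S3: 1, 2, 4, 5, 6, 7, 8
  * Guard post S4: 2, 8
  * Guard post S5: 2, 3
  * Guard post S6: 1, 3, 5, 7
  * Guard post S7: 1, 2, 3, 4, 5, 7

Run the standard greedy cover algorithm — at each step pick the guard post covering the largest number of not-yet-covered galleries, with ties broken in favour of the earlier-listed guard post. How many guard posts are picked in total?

Greedy: pick S3 (covers 7 new) → pick S2 (covers 1 new). Total picks: 2.

2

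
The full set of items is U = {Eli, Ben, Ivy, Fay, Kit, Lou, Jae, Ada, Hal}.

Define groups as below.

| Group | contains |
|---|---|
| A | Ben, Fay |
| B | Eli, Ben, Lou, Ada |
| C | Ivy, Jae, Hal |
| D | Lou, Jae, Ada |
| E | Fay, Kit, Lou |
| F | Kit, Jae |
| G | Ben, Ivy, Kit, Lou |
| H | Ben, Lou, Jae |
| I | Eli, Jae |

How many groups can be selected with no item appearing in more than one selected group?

2

A, F are pairwise disjoint (A={Ben,Fay}; F={Kit,Jae}).
Every remaining group overlaps one of these, and no 3 of the listed groups are pairwise disjoint, so 2 is the maximum.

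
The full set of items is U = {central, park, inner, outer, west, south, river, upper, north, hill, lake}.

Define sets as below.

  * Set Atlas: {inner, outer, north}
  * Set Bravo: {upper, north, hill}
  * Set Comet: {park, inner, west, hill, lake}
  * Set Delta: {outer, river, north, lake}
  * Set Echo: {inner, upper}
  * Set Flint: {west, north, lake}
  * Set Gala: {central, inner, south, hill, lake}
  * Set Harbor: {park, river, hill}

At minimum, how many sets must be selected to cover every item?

Bravo and Comet and Delta and Gala together: Bravo ∪ Comet ∪ Delta ∪ Gala = {central, park, inner, outer, west, south, river, upper, north, hill, lake} — every item is covered.
No 3 of the 8 sets cover everything (all 56 combinations miss at least one item), so 4 is optimal.

4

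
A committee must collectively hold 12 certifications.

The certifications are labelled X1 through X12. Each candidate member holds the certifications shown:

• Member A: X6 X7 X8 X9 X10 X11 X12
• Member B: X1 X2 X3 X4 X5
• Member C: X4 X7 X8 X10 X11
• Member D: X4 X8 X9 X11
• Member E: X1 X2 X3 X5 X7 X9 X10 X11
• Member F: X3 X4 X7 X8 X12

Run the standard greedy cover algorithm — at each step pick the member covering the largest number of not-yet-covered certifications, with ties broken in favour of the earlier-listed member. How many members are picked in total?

3

Greedy: pick E (covers 8 new) → pick A (covers 3 new) → pick B (covers 1 new). Total picks: 3.
(The true minimum cover uses only 2 members, so greedy is not optimal here.)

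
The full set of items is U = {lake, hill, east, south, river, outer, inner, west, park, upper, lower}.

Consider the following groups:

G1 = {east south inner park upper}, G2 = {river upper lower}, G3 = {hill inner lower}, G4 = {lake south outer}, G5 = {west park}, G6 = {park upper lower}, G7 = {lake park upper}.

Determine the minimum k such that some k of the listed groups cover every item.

G1 and G2 and G3 and G4 and G5 together: G1 ∪ G2 ∪ G3 ∪ G4 ∪ G5 = {lake, hill, east, south, river, outer, inner, west, park, upper, lower} — every item is covered.
No 4 of the 7 groups cover everything (all 35 combinations miss at least one item), so 5 is optimal.

5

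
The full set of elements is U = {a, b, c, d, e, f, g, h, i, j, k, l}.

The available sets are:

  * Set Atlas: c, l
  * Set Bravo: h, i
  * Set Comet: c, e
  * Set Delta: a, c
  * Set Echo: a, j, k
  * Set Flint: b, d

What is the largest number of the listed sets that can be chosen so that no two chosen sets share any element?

Bravo, Comet, Echo, Flint are pairwise disjoint (Bravo={h,i}; Comet={c,e}; Echo={a,j,k}; Flint={b,d}).
Every remaining set overlaps one of these, and no 5 of the listed sets are pairwise disjoint, so 4 is the maximum.

4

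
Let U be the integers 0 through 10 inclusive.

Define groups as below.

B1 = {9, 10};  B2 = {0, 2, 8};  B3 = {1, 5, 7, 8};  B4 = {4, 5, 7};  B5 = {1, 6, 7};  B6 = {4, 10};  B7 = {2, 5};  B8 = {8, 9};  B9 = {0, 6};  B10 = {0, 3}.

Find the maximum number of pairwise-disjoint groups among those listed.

B5, B6, B7, B8, B10 are pairwise disjoint (B5={1,6,7}; B6={4,10}; B7={2,5}; B8={8,9}; B10={0,3}).
Every remaining group overlaps one of these, and no 6 of the listed groups are pairwise disjoint, so 5 is the maximum.

5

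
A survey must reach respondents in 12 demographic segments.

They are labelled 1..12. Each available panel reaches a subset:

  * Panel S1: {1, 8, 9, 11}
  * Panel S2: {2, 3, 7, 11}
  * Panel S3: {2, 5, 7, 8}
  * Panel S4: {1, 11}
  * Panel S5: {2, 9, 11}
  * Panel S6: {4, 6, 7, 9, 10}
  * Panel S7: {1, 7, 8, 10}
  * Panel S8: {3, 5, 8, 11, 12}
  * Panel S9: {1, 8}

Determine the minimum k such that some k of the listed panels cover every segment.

4

S1 and S5 and S6 and S8 together: S1 ∪ S5 ∪ S6 ∪ S8 = {1, 2, 3, 4, 5, 6, 7, 8, 9, 10, 11, 12} — every segment is covered.
No 3 of the 9 panels cover everything (all 84 combinations miss at least one segment), so 4 is optimal.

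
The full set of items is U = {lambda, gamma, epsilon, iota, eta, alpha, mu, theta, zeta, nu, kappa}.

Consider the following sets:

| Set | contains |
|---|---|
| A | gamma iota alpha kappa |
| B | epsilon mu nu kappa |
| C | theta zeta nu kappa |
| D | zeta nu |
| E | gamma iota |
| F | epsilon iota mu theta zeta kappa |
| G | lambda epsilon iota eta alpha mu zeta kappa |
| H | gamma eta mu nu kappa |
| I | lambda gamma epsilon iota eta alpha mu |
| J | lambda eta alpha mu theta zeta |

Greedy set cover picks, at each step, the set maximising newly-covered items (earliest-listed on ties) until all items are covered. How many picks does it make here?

3

Greedy: pick G (covers 8 new) → pick C (covers 2 new) → pick A (covers 1 new). Total picks: 3.
(The true minimum cover uses only 2 sets, so greedy is not optimal here.)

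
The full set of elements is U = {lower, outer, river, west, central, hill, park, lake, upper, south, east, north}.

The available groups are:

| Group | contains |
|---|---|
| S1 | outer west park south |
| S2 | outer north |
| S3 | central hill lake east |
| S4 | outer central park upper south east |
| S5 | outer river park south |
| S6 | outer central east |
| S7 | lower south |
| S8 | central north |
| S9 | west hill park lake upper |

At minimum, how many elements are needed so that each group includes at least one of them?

4

Take H = {central, park, south, north}. Each listed group contains at least one of these, so H is a hitting set of size 4.
No choice of 3 elements meets every group, so 4 is the minimum.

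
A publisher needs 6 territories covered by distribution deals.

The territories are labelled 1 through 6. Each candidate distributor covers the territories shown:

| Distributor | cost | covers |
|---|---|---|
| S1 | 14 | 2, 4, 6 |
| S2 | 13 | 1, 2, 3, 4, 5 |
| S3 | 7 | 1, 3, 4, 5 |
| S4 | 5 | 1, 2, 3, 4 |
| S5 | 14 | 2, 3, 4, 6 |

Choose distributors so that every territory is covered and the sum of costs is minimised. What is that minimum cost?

S1, S3 together cover every territory (S1 ∪ S3 = {1, 2, 3, 4, 5, 6}); total cost 14 + 7 = 21.
The greedy pick S4, S3, S1 costs 26; no covering selection beats 21.

21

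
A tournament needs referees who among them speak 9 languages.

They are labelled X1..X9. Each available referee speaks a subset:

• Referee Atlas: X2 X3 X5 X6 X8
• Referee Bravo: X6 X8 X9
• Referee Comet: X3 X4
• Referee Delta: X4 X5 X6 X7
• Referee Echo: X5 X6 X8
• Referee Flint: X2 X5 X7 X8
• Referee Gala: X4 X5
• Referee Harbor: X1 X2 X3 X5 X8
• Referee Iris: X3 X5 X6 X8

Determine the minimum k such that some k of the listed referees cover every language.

3

Bravo and Delta and Harbor together: Bravo ∪ Delta ∪ Harbor = {X1, X2, X3, X4, X5, X6, X7, X8, X9} — every language is covered.
Only Harbor contains X1, so Harbor is forced; the remaining 4 languages need at least 2 more referees (each remaining referee adds at most 3) — so at least 3 referees are needed, and 3 is optimal.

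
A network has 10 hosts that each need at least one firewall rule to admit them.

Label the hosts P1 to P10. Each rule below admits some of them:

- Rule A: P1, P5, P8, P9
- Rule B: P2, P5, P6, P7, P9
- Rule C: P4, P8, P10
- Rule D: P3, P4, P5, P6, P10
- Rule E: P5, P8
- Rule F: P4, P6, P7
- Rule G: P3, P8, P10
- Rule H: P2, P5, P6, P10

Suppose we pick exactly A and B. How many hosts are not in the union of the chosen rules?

Union of A, B = {P1, P2, P5, P6, P7, P8, P9}.
Not covered: P3, P4, P10 — 3 hosts.

3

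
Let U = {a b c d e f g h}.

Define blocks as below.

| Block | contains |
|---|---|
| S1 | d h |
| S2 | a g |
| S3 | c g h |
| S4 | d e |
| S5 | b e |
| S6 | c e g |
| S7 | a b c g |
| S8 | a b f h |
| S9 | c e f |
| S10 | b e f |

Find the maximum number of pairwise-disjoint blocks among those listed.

3

S1, S2, S10 are pairwise disjoint (S1={d,h}; S2={a,g}; S10={b,e,f}).
Every remaining block overlaps one of these, and no 4 of the listed blocks are pairwise disjoint, so 3 is the maximum.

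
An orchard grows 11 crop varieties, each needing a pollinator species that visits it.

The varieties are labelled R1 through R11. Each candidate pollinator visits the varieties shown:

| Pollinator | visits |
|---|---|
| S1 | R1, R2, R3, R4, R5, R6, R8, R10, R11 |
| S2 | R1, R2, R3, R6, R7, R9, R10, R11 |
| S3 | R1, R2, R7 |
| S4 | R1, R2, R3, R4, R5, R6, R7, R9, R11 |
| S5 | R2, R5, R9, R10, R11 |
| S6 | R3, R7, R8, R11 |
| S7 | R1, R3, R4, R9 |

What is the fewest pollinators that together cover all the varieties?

2

Take {S1, S4}. Their union is {R1, R2, R3, R4, R5, R6, R7, R8, R9, R10, R11}, which is all 11 varieties.
No single pollinator has all 11 varieties (the largest, S1, has 9), so 2 is optimal.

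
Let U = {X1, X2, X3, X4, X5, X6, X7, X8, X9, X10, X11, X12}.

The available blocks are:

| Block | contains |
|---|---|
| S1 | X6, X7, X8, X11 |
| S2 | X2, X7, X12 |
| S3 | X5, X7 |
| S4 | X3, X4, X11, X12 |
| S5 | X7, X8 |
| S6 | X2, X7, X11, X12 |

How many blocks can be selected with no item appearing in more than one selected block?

S3, S4 are pairwise disjoint (S3={X5,X7}; S4={X3,X4,X11,X12}).
Every remaining block overlaps one of these, and no 3 of the listed blocks are pairwise disjoint, so 2 is the maximum.

2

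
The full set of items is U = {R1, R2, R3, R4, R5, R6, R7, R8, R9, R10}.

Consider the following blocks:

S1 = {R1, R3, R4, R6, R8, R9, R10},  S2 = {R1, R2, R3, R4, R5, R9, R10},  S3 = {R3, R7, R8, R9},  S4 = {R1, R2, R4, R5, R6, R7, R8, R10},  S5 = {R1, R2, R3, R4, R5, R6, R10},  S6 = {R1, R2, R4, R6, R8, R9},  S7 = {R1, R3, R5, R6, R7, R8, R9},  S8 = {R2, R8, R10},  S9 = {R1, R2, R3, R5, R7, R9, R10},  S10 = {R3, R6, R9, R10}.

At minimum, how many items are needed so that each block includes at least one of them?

2

H = {R2, R9} meets every block (each contains at least one member of H), and |H| = 2.
No single item lies in every block, so at least 2 are needed and 2 is optimal.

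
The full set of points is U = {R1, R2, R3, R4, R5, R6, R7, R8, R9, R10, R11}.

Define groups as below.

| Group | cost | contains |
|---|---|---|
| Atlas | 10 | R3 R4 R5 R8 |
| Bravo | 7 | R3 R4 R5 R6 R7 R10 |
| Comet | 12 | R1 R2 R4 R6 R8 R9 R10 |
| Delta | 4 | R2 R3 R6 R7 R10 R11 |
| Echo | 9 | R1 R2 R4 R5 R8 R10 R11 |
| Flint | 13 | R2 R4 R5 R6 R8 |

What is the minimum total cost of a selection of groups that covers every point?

23

Bravo, Comet, Delta together cover every point (Bravo ∪ Comet ∪ Delta = {R1, R2, R3, R4, R5, R6, R7, R8, R9, R10, R11}); total cost 7 + 12 + 4 = 23.
The greedy pick Delta, Echo, Comet costs 25; no covering selection beats 23.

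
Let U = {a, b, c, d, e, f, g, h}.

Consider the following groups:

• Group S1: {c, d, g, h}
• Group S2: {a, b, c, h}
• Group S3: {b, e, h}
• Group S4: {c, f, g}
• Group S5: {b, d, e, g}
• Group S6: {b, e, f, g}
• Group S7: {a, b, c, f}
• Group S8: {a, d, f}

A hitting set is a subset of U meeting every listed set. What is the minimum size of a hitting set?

Take T = {b, d, g}. Each listed group contains at least one of these, so T is a hitting set of size 3.
No choice of 2 items meets every group, so 3 is the minimum.

3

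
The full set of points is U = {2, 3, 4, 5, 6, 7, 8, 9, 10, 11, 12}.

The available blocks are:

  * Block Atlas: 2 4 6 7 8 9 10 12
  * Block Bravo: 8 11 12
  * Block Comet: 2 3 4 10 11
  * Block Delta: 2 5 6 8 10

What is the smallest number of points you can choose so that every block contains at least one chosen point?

The 2 points {2, 11} hit every block.
No single point lies in every block, so at least 2 are needed and 2 is optimal.

2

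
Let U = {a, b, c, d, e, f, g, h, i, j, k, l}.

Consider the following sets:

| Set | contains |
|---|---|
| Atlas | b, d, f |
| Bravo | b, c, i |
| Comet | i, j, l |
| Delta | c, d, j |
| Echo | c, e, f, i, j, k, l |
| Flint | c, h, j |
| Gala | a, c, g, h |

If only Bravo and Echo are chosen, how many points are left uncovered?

4

Union of Bravo, Echo = {b, c, e, f, i, j, k, l}.
Not covered: a, d, g, h — 4 points.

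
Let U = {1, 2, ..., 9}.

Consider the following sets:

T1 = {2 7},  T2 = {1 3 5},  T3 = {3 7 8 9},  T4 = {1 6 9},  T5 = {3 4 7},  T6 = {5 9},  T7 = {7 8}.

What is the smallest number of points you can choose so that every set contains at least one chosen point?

3

Take H = {5, 6, 7}. Each listed set contains at least one of these, so H is a hitting set of size 3.
No choice of 2 points meets every set, so 3 is the minimum.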